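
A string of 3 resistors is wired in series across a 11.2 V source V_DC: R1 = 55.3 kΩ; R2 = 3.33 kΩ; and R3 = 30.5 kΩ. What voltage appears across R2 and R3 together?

ΣR = 55.3 + 3.33 + 30.5 = 89.13 kΩ.
R_{R2..R3} = 3.33 + 30.5 = 33.83 kΩ.
Voltage divider: V = V_DC · (33.83 / 89.13) = 11.2 × 0.3796 = 4.251 V.

V ≈ 4.25 V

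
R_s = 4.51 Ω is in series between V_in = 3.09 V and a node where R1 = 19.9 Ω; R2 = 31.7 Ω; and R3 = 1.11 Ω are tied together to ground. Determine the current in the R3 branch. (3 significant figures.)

I ≈ 0.512 A

Equivalent of the parallel group: R_p = 1.018 Ω.
V_A by voltage divider: V_A = 3.09 × 1.018/(4.51 + 1.018) = 0.5689 V.
Branch current I = V_A/R3 = 0.5689/1.11 = 0.5125 A.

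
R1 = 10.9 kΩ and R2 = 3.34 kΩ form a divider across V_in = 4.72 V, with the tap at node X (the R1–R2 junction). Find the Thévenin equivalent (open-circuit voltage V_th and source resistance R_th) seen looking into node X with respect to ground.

V_th ≈ 1.11 V, R_th ≈ 2.56 kΩ

Open-circuit (no load on X): V_th = V_in · R2/(R1 + R2) = 4.72 × 3.34/(10.90 + 3.34) = 1.107 V.
Zeroing V_in shorts the top of R1 to ground, so R_th = R1 ‖ R2 = 2.557 kΩ.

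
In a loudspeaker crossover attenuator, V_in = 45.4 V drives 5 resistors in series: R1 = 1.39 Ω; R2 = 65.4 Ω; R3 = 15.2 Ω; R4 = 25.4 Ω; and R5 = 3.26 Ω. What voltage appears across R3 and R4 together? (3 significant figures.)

Series total: ΣR = 1.39 + 65.4 + 15.2 + 25.4 + 3.26 = 110.7 Ω.
R_{R3..R4} = 15.2 + 25.4 = 40.60 Ω.
By the voltage-divider rule, V = 45.4 × 40.60/110.7 = 16.66 V.

V ≈ 16.7 V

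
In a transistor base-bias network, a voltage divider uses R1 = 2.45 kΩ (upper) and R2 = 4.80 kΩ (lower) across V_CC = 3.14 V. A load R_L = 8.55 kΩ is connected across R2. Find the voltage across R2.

V_out ≈ 1.75 V

R2 ‖ R_L = (4.80 × 8.55)/(4.80 + 8.55) = 3.074 kΩ.
Voltage divider with the loaded lower leg: V_out = 3.14 × 3.074/(2.45 + 3.074) = 3.14 × 0.5565 = 1.747 V.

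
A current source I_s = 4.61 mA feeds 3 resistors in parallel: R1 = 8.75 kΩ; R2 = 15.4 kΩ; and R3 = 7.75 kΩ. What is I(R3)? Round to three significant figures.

I ≈ 1.93 mA

Conductances: ΣG = 1/8.75 + 1/15.4 + 1/7.75 = 0.3083 (1/kΩ).
R3 takes the fraction G_k/ΣG = 0.1290/0.3083 = 0.4186, so I = 4.61 × 0.4186 = 1.930 mA.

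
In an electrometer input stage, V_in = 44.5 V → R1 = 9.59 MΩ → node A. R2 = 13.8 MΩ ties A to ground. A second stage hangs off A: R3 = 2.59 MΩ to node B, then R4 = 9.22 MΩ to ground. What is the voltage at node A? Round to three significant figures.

Node A sees R2 in parallel with the series input of stage 2, R3 + R4 = 11.81 MΩ.
Effective lower resistance at A: R2 ‖ 11.81 = 6.364 MΩ.
So V_A = 44.5 × 0.3989 = 17.75 V.

V_A ≈ 17.8 V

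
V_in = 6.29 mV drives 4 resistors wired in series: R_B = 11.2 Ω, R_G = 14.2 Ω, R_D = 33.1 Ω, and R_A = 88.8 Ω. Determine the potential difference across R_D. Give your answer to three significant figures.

ΣR = 11.2 + 14.2 + 33.1 + 88.8 = 147.3 Ω.
Voltage divider: V = V_in · (33.10 / 147.3) = 6.29 × 0.2247 = 1.413 mV.

V ≈ 1.41 mV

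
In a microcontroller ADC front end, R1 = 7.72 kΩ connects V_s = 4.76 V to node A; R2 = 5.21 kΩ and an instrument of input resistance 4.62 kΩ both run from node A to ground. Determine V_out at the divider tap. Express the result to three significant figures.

V_out ≈ 1.15 V

R2 ‖ R_L = (5.21 × 4.62)/(5.21 + 4.62) = 2.449 kΩ.
Now apply the divider: V_out = 4.76 × 0.2408 = 1.146 V.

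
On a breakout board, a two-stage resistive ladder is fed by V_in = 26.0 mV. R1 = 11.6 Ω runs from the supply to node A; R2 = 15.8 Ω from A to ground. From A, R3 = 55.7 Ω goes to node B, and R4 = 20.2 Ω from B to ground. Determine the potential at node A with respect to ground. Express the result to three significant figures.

V_A ≈ 13.8 mV

The second stage (R3 + R4 = 75.90 Ω) loads node A in parallel with R2.
R2 ‖ (R3+R4) = 13.08 Ω.
First divider: V_A = V_in · 13.08/(11.6 + 13.08) = 13.78 mV.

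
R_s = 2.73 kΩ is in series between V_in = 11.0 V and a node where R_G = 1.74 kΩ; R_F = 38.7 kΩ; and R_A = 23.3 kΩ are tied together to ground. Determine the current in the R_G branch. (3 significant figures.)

I ≈ 2.29 mA

Parallel bank: R_p = 1/(1/1.74 + 1/38.7 + 1/23.3) = 1.554 kΩ.
V_A = 11.0 × 1.554/4.284 = 3.990 V.
I(R_G) = V_A / R_G = 3.990/1.74 = 2.293 mA.
(Equivalently: I_total = 2.568 mA, then current-divider fraction G_k/ΣG = 0.8931.)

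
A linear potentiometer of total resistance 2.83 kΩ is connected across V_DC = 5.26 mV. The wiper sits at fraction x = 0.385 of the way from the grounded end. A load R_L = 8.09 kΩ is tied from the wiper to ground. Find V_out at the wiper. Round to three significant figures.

Split the track: R_lower = x·R_p = 1.090 kΩ, R_upper = (1−x)·R_p = 1.740 kΩ.
(x·R_p) ‖ R_L = 0.9602 kΩ.
V_out = 5.26 × 0.9602/(1.740 + 0.9602) = 1.870 mV.

V_out ≈ 1.87 mV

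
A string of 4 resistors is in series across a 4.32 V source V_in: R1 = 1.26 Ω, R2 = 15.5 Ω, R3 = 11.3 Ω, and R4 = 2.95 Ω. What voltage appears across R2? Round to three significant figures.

V ≈ 2.16 V

Series total: ΣR = 1.26 + 15.5 + 11.3 + 2.95 = 31.01 Ω.
Voltage divider: V = V_in · (15.50 / 31.01) = 4.32 × 0.4998 = 2.159 V.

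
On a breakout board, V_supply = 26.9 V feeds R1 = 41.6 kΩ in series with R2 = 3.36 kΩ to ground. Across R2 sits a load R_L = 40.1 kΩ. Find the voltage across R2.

The load sits in parallel with R2, giving an effective lower resistance R2' = R2·R_L/(R2+R_L) = 3.100 kΩ.
Then V_out = V_supply · R2'/(R1 + R2') = 26.9 × 3.100/44.70 = 1.866 V.

V_out ≈ 1.87 V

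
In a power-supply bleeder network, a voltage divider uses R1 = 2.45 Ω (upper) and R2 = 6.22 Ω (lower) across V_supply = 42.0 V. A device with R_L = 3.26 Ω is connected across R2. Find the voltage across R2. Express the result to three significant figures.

V_out ≈ 19.6 V

The load sits in parallel with R2, giving an effective lower resistance R2' = R2·R_L/(R2+R_L) = 2.139 Ω.
Voltage divider with the loaded lower leg: V_out = 42.0 × 2.139/(2.45 + 2.139) = 42.0 × 0.4661 = 19.58 V.
(Unloaded it would be 30.1 V; the load pulls it down.)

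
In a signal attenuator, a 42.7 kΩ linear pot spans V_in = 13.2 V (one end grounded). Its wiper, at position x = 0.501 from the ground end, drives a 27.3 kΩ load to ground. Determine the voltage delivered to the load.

V_out ≈ 4.75 V

The pot divides into 21.31 kΩ above the wiper and 21.39 kΩ below.
(x·R_p) ‖ R_L = 11.99 kΩ.
Loaded-divider output: V_out = 13.2 × 0.3602 = 4.754 V.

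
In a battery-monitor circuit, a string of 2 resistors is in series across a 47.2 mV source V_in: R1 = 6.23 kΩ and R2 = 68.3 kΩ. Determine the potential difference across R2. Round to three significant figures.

V ≈ 43.3 mV

Total series resistance ΣR = 6.23 + 68.3 = 74.53 kΩ.
Voltage divider: V = V_in · (68.30 / 74.53) = 47.2 × 0.9164 = 43.25 mV.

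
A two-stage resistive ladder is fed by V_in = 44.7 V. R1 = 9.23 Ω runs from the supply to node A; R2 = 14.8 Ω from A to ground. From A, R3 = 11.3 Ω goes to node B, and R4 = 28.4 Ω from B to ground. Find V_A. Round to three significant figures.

Looking into the second stage from A: R3 + R4 = 39.70 Ω appears in parallel with R2.
Effective lower resistance at A: R2 ‖ 39.70 = 10.78 Ω.
V_A = 44.7 × 10.78/(9.23 + 10.78) = 24.08 V.

V_A ≈ 24.1 V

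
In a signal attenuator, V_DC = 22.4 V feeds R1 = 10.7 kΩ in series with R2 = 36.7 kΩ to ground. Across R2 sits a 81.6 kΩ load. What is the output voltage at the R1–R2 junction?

V_out ≈ 15.7 V

First combine the lower leg with the load: R2 ‖ R_L = 25.31 kΩ.
Then V_out = V_DC · R2'/(R1 + R2') = 22.4 × 25.31/36.01 = 15.74 V.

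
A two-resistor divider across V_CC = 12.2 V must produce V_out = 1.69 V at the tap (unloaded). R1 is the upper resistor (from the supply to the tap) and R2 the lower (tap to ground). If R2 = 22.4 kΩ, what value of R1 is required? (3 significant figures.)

Required fraction k = V_out/V_CC = 0.1385.
So R1 = R2 · (V_CC/V_out − 1) = 22.4 × (12.2/1.69 − 1) = 22.4 × 6.219 = 139.3 kΩ.

R1 ≈ 139 kΩ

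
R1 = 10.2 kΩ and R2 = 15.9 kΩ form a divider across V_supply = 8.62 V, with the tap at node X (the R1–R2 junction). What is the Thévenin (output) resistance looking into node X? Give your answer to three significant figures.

Zeroing V_supply shorts the top of R1 to ground, so R_th = R1 ‖ R2 = 6.214 kΩ.

R_th ≈ 6.21 kΩ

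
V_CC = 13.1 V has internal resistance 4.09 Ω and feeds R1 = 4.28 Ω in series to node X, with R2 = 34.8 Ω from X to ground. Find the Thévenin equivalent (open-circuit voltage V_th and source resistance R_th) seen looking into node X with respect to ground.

V_th ≈ 10.6 V, R_th ≈ 6.75 Ω

R1' = 4.09 + 4.28 = 8.370 Ω (source resistance + R1).
With X open, the divider is unloaded: V_th = 13.1 × 34.8/43.17 = 10.56 V.
With V_CC suppressed (replaced by a short), R_th = R1' ‖ R2 = (8.370 × 34.8)/(8.370 + 34.8) = 6.747 Ω.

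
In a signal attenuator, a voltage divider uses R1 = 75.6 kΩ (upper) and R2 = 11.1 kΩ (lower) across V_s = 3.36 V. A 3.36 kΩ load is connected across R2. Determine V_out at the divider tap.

The load sits in parallel with R2, giving an effective lower resistance R2' = R2·R_L/(R2+R_L) = 2.579 kΩ.
Now apply the divider: V_out = 3.36 × 0.03299 = 0.1109 V.
(Unloaded it would be 0.430 V; the load pulls it down.)

V_out ≈ 0.111 V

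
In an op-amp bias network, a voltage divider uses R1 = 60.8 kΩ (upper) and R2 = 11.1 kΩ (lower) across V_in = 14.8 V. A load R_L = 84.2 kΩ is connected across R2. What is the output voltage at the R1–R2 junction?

R2 ‖ R_L = (11.1 × 84.2)/(11.1 + 84.2) = 9.807 kΩ.
Voltage divider with the loaded lower leg: V_out = 14.8 × 9.807/(60.8 + 9.807) = 14.8 × 0.1389 = 2.056 V.
(Unloaded it would be 2.28 V; the load pulls it down.)

V_out ≈ 2.06 V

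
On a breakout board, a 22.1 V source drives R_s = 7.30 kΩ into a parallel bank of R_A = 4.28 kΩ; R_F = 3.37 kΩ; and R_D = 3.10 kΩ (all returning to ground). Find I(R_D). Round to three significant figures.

Parallel bank: R_p = 1/(1/4.28 + 1/3.37 + 1/3.10) = 1.172 kΩ.
V_A by voltage divider: V_A = 22.1 × 1.172/(7.30 + 1.172) = 3.058 V.
I(R_D) = V_A / R_D = 3.058/3.10 = 0.9865 mA.

I ≈ 0.986 mA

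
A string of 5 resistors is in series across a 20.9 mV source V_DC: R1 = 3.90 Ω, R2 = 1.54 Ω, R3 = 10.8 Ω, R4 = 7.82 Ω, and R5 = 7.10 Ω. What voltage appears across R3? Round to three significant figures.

Series total: ΣR = 3.90 + 1.54 + 10.8 + 7.82 + 7.10 = 31.16 Ω.
By the voltage-divider rule, V = 20.9 × 10.80/31.16 = 7.244 mV.

V ≈ 7.24 mV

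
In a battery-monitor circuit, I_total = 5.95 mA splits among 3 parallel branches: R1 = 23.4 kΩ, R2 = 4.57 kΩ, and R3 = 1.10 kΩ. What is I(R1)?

Total conductance ΣG = 1/23.4 + 1/4.57 + 1/1.10 = 1.171 (units of 1/kΩ).
Current divider: I(R1) = I_total · G_k/ΣG = 5.95 × (0.04274/1.171) = 5.95 × 0.03651 = 0.2172 mA.

I ≈ 0.217 mA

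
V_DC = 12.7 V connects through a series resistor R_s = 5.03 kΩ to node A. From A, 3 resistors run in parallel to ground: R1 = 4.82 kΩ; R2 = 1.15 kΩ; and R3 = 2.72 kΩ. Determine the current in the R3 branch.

Equivalent of the parallel group: R_p = 0.6922 kΩ.
V_A by voltage divider: V_A = 12.7 × 0.6922/(5.03 + 0.6922) = 1.536 V.
Branch current I = V_A/R3 = 1.536/2.72 = 0.5648 mA.

I ≈ 0.565 mA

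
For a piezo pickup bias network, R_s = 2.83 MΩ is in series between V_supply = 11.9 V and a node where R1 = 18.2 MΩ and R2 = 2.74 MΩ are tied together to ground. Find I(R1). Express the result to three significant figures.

Combine the parallel branches: R_p = (1/18.2 + 1/2.74)⁻¹ = 2.381 MΩ.
Node voltage V_A = V_supply · R_p/(R_s + R_p) = 11.9 × 0.4570 = 5.438 V.
Branch current I = V_A/R1 = 5.438/18.2 = 0.2988 µA.

I ≈ 0.299 µA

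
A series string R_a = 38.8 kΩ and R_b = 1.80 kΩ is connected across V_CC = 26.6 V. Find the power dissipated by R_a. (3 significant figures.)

The common current is I = 26.6/40.60 = 0.6552 mA.
P(R_a) = I²·R_a = (0.6552)² × 38.8 = 16.65 mW.

P ≈ 16.7 mW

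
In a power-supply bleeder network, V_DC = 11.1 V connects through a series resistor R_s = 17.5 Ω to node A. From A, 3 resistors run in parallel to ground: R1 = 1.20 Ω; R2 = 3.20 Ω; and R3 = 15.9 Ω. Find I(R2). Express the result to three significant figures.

Combine the parallel branches: R_p = (1/1.20 + 1/3.20 + 1/15.9)⁻¹ = 0.8273 Ω.
Node voltage V_A = V_DC · R_p/(R_s + R_p) = 11.1 × 0.04514 = 0.5011 V.
Branch current I = V_A/R2 = 0.5011/3.20 = 0.1566 A.
(Check via current divider: I_total = 0.6057 A; share G_k/ΣG = 0.2585 → same result.)

I ≈ 0.157 A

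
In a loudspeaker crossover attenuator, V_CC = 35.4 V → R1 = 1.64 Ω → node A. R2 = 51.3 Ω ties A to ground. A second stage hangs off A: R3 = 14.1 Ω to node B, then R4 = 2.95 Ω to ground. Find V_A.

V_A ≈ 31.4 V

Looking into the second stage from A: R3 + R4 = 17.05 Ω appears in parallel with R2.
Effective lower resistance at A: R2 ‖ 17.05 = 12.80 Ω.
First divider: V_A = V_CC · 12.80/(1.64 + 12.80) = 31.38 V.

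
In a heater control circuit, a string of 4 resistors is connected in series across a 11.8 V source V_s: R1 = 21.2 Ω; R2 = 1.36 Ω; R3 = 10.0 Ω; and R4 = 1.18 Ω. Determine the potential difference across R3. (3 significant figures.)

ΣR = 21.2 + 1.36 + 10.0 + 1.18 = 33.74 Ω.
V = V_s · R/ΣR = 11.8 × 0.2964 = 3.497 V.

V ≈ 3.50 V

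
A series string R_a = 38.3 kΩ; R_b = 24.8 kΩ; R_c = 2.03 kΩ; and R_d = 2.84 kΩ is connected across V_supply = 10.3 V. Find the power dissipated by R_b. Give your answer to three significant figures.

Series current I = V_supply/ΣR = 10.3/67.97 = 0.1515 mA.
V(R_b) = I·R = 3.758 V; P = V·I = 3.758 × 0.1515 = 0.5695 mW.

P ≈ 0.569 mW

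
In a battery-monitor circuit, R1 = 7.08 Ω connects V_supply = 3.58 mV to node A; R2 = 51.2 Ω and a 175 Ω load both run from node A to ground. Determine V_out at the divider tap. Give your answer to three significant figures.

The load sits in parallel with R2, giving an effective lower resistance R2' = R2·R_L/(R2+R_L) = 39.61 Ω.
Then V_out = V_supply · R2'/(R1 + R2') = 3.58 × 39.61/46.69 = 3.037 mV.

V_out ≈ 3.04 mV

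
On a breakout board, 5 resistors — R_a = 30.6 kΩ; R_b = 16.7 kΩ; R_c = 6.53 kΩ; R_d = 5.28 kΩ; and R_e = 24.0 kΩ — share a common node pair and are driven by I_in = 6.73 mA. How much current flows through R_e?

Total conductance ΣG = 1/30.6 + 1/16.7 + 1/6.53 + 1/5.28 + 1/24.0 = 0.4768 (units of 1/kΩ).
By the current-divider rule, I = I_in · G_k/ΣG = 6.73 × 0.08740 = 0.5882 mA.

I ≈ 0.588 mA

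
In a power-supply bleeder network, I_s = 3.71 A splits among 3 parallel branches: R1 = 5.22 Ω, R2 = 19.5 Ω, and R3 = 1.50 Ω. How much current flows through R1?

I ≈ 0.781 A

ΣG = 1/5.22 + 1/19.5 + 1/1.50 = 0.9095.
Current divider: I(R1) = I_s · G_k/ΣG = 3.71 × (0.1916/0.9095) = 3.71 × 0.2106 = 0.7814 A.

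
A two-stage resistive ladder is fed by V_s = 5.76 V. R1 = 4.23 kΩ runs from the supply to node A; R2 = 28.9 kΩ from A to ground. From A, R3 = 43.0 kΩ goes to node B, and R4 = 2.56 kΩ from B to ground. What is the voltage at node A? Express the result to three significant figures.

V_A ≈ 4.65 V

Looking into the second stage from A: R3 + R4 = 45.56 kΩ appears in parallel with R2.
R2 ‖ (R3+R4) = 17.68 kΩ.
V_A = 5.76 × 17.68/(4.23 + 17.68) = 4.648 V.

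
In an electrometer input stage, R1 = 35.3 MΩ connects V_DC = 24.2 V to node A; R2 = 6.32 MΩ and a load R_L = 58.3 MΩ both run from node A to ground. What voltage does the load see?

First combine the lower leg with the load: R2 ‖ R_L = 5.702 MΩ.
Voltage divider with the loaded lower leg: V_out = 24.2 × 5.702/(35.3 + 5.702) = 24.2 × 0.1391 = 3.365 V.
(Unloaded it would be 3.67 V; the load pulls it down.)

V_out ≈ 3.37 V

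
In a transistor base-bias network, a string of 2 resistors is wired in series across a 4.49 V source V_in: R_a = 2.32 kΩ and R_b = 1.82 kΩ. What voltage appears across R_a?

ΣR = 2.32 + 1.82 = 4.140 kΩ.
V = V_in · R/ΣR = 4.49 × 0.5604 = 2.516 V.

V ≈ 2.52 V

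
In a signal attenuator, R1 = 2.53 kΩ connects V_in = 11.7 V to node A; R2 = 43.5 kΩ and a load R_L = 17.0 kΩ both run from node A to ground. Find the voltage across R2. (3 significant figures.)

V_out ≈ 9.69 V

R2 ‖ R_L = (43.5 × 17.0)/(43.5 + 17.0) = 12.22 kΩ.
Now apply the divider: V_out = 11.7 × 0.8285 = 9.694 V.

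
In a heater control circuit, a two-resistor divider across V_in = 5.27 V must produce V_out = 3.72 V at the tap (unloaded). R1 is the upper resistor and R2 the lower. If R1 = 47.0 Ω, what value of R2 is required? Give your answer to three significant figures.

R2 ≈ 113 Ω

V_out/V_in = R2/(R1+R2) = 0.7059.
So R2 = R1 · V_out/(V_in − V_out) = 47.0 × 3.72/(5.27 − 3.72) = 47.0 × 2.400 = 112.8 Ω.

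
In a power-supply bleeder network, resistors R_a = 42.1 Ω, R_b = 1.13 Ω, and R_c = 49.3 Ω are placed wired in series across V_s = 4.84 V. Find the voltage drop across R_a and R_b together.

V ≈ 2.26 V

ΣR = 42.1 + 1.13 + 49.3 = 92.53 Ω.
R_{R_a..R_b} = 42.1 + 1.13 = 43.23 Ω.
Voltage divider: V = V_s · (43.23 / 92.53) = 4.84 × 0.4672 = 2.261 V.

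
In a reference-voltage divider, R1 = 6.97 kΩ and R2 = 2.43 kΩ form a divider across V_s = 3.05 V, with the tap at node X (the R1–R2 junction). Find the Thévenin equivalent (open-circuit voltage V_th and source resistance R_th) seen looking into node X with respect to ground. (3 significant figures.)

V_th ≈ 0.788 V, R_th ≈ 1.80 kΩ

Open-circuit (no load on X): V_th = V_s · R2/(R1 + R2) = 3.05 × 2.43/(6.970 + 2.43) = 0.7885 V.
Zeroing V_s shorts the top of R1 to ground, so R_th = R1 ‖ R2 = 1.802 kΩ.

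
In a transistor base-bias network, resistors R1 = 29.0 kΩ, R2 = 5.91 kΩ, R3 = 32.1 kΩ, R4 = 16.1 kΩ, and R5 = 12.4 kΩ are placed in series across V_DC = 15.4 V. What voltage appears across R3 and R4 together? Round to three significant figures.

Series total: ΣR = 29.0 + 5.91 + 32.1 + 16.1 + 12.4 = 95.51 kΩ.
R_{R3..R4} = 32.1 + 16.1 = 48.20 kΩ.
By the voltage-divider rule, V = 15.4 × 48.20/95.51 = 7.772 V.

V ≈ 7.77 V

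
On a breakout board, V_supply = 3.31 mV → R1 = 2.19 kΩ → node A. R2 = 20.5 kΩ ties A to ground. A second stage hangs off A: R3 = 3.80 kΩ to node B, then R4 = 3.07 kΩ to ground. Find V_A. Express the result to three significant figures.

V_A ≈ 2.32 mV

Node A sees R2 in parallel with the series input of stage 2, R3 + R4 = 6.870 kΩ.
R2 ‖ (R3+R4) = 5.146 kΩ.
So V_A = 3.31 × 0.7015 = 2.322 mV.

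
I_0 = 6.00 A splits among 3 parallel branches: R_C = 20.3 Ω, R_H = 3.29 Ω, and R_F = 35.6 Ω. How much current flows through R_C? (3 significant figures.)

Total conductance ΣG = 1/20.3 + 1/3.29 + 1/35.6 = 0.3813 (units of 1/Ω).
Current divider: I(R_C) = I_0 · G_k/ΣG = 6.00 × (0.04926/0.3813) = 6.00 × 0.1292 = 0.7751 A.

I ≈ 0.775 A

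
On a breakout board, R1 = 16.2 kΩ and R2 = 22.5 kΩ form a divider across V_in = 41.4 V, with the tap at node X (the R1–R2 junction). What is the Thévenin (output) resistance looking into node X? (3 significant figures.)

R_th ≈ 9.42 kΩ

Zeroing V_in shorts the top of R1 to ground, so R_th = R1 ‖ R2 = 9.419 kΩ.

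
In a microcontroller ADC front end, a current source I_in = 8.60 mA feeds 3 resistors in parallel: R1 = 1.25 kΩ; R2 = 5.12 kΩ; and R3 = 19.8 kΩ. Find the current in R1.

ΣG = 1/1.25 + 1/5.12 + 1/19.8 = 1.046.
R1 takes the fraction G_k/ΣG = 0.8000/1.046 = 0.7650, so I = 8.60 × 0.7650 = 6.579 mA.

I ≈ 6.58 mA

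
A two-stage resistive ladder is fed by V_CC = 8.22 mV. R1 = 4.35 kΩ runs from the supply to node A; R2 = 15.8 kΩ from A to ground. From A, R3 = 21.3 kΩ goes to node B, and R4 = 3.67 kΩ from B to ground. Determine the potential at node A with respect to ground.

V_A ≈ 5.67 mV

Node A sees R2 in parallel with the series input of stage 2, R3 + R4 = 24.97 kΩ.
R2 ‖ (R3+R4) = 9.677 kΩ.
So V_A = 8.22 × 0.6899 = 5.671 mV.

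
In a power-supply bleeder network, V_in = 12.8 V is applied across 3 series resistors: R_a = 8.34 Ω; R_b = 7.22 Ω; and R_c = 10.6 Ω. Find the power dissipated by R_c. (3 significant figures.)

P ≈ 2.54 W

The common current is I = 12.8/26.16 = 0.4893 A.
V(R_c) = I·R = 5.187 V; P = V·I = 5.187 × 0.4893 = 2.538 W.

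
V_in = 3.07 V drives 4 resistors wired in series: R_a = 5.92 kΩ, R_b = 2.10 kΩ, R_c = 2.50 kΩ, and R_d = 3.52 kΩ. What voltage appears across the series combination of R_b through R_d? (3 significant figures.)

Total series resistance ΣR = 5.92 + 2.10 + 2.50 + 3.52 = 14.04 kΩ.
R_{R_b..R_d} = 2.10 + 2.50 + 3.52 = 8.120 kΩ.
V = V_in · R/ΣR = 3.07 × 0.5783 = 1.776 V.

V ≈ 1.78 V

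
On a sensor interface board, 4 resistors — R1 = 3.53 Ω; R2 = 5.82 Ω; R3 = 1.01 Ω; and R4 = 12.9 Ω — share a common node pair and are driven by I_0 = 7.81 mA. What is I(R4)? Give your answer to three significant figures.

ΣG = 1/3.53 + 1/5.82 + 1/1.01 + 1/12.9 = 1.523.
R4 takes the fraction G_k/ΣG = 0.07752/1.523 = 0.05091, so I = 7.81 × 0.05091 = 0.3976 mA.

I ≈ 0.398 mA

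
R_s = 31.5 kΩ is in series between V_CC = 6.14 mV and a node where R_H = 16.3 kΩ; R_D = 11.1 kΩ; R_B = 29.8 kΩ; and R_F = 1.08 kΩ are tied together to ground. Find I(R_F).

Equivalent of the parallel group: R_p = 0.9002 kΩ.
V_A = 6.14 × 0.9002/32.40 = 0.1706 mV.
Branch current I = V_A/R_F = 0.1706/1.08 = 0.1579 µA.

I ≈ 0.158 µA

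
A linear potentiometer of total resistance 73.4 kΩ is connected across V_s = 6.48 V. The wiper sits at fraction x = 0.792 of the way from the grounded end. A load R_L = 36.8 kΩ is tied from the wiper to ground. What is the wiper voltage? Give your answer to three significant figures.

The pot divides into 15.27 kΩ above the wiper and 58.13 kΩ below.
R_L loads the lower segment: effective lower R = 22.53 kΩ.
Loaded-divider output: V_out = 6.48 × 0.5961 = 3.863 V.
(Unloaded: V_out = x·V_s = 5.13 V.)

V_out ≈ 3.86 V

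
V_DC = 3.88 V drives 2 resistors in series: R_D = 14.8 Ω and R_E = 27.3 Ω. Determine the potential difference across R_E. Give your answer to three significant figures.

ΣR = 14.8 + 27.3 = 42.10 Ω.
V = V_DC · R/ΣR = 3.88 × 0.6485 = 2.516 V.

V ≈ 2.52 V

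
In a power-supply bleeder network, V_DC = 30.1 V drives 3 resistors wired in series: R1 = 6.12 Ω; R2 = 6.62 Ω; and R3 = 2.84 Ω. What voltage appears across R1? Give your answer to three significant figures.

Series total: ΣR = 6.12 + 6.62 + 2.84 = 15.58 Ω.
Voltage divider: V = V_DC · (6.120 / 15.58) = 30.1 × 0.3928 = 11.82 V.

V ≈ 11.8 V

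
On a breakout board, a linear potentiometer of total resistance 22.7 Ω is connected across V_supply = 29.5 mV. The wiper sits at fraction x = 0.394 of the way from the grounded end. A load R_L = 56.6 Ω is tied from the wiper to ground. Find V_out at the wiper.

V_out ≈ 10.6 mV

Lower segment x·R_p = 8.944 Ω; upper segment (1−x)·R_p = 13.76 Ω.
(x·R_p) ‖ R_L = 7.723 Ω.
Loaded-divider output: V_out = 29.5 × 0.3596 = 10.61 mV.
(Unloaded: V_out = x·V_supply = 11.6 mV.)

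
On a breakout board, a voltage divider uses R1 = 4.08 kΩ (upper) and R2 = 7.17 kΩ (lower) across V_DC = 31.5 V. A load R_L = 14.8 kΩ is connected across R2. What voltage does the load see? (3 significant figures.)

V_out ≈ 17.1 V

First combine the lower leg with the load: R2 ‖ R_L = 4.830 kΩ.
Now apply the divider: V_out = 31.5 × 0.5421 = 17.08 V.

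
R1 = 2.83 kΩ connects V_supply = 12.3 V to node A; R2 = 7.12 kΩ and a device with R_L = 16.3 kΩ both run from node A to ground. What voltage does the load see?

V_out ≈ 7.83 V

The load sits in parallel with R2, giving an effective lower resistance R2' = R2·R_L/(R2+R_L) = 4.955 kΩ.
Now apply the divider: V_out = 12.3 × 0.6365 = 7.829 V.
(Unloaded it would be 8.80 V; the load pulls it down.)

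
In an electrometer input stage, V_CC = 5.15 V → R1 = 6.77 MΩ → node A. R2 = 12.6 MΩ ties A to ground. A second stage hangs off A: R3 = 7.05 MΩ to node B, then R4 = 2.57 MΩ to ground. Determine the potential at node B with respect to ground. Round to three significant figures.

V_B ≈ 0.614 V

Looking into the second stage from A: R3 + R4 = 9.620 MΩ appears in parallel with R2.
Effective lower resistance at A: R2 ‖ 9.620 = 5.455 MΩ.
First divider: V_A = V_CC · 5.455/(6.77 + 5.455) = 2.298 V.
Stage 2 is unloaded, so V_B = V_A · R4/(R3+R4) = 2.298 × 2.57/9.620 = 0.6139 V.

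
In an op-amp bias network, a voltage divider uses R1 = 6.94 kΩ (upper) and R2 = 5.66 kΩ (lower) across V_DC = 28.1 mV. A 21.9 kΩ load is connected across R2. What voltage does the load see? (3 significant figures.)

The load sits in parallel with R2, giving an effective lower resistance R2' = R2·R_L/(R2+R_L) = 4.498 kΩ.
Voltage divider with the loaded lower leg: V_out = 28.1 × 4.498/(6.94 + 4.498) = 28.1 × 0.3932 = 11.05 mV.
(Unloaded it would be 12.6 mV; the load pulls it down.)

V_out ≈ 11.0 mV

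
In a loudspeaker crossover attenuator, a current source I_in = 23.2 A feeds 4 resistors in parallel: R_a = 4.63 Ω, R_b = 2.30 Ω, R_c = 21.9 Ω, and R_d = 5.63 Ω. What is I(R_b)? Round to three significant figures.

I ≈ 11.5 A

Total conductance ΣG = 1/4.63 + 1/2.30 + 1/21.9 + 1/5.63 = 0.8740 (units of 1/Ω).
Current divider: I(R_b) = I_in · G_k/ΣG = 23.2 × (0.4348/0.8740) = 23.2 × 0.4974 = 11.54 A.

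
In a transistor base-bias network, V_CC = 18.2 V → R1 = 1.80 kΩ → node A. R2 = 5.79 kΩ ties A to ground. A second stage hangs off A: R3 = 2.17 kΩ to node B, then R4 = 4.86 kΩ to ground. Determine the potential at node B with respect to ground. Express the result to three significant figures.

V_B ≈ 8.03 V

Looking into the second stage from A: R3 + R4 = 7.030 kΩ appears in parallel with R2.
R2 ‖ (R3+R4) = 3.175 kΩ.
V_A = 18.2 × 3.175/(1.80 + 3.175) = 11.62 V.
Stage 2 is unloaded, so V_B = V_A · R4/(R3+R4) = 11.62 × 4.86/7.030 = 8.030 V.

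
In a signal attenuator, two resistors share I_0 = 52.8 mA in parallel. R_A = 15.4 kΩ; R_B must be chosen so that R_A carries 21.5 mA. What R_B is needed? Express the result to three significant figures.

R_B ≈ 10.6 kΩ

The fraction through R_A equals R_B/(R_A+R_B).
21.5/52.8 = R_B/(R_A + R_B) → R_B = R_A · (0.4072)/(1 − 0.4072) = 15.4 × 0.6869 = 10.58 kΩ.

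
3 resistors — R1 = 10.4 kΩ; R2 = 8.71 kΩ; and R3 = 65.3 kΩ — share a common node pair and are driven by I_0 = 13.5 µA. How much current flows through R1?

I ≈ 5.74 µA

Total conductance ΣG = 1/10.4 + 1/8.71 + 1/65.3 = 0.2263 (units of 1/kΩ).
By the current-divider rule, I = I_0 · G_k/ΣG = 13.5 × 0.4249 = 5.737 µA.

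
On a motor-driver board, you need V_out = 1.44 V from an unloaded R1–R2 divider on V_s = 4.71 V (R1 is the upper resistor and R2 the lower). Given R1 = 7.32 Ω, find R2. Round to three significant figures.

Required fraction k = V_out/V_s = 0.3057.
R2 = R1 · 0.3057/(1 − 0.3057) = 3.223 Ω.

R2 ≈ 3.22 Ω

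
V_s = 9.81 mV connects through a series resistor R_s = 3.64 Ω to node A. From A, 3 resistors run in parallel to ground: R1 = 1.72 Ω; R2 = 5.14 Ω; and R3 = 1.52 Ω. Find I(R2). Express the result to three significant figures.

I ≈ 0.307 mA

Parallel bank: R_p = 1/(1/1.72 + 1/5.14 + 1/1.52) = 0.6974 Ω.
V_A = 9.81 × 0.6974/4.337 = 1.577 mV.
Branch current I = V_A/R2 = 1.577/5.14 = 0.3069 mA.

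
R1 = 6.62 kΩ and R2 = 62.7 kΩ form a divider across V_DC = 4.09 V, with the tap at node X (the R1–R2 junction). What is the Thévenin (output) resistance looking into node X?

R_th ≈ 5.99 kΩ

With V_DC suppressed (replaced by a short), R_th = R1 ‖ R2 = (6.620 × 62.7)/(6.620 + 62.7) = 5.988 kΩ.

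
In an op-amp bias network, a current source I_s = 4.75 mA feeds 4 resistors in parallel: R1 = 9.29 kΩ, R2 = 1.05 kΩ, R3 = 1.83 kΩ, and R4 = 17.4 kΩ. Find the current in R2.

I ≈ 2.72 mA

Total conductance ΣG = 1/9.29 + 1/1.05 + 1/1.83 + 1/17.4 = 1.664 (units of 1/kΩ).
By the current-divider rule, I = I_s · G_k/ΣG = 4.75 × 0.5724 = 2.719 mA.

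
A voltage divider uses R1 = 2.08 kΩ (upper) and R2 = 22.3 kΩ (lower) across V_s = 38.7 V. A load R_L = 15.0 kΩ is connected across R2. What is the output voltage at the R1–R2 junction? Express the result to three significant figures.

The load sits in parallel with R2, giving an effective lower resistance R2' = R2·R_L/(R2+R_L) = 8.968 kΩ.
Then V_out = V_s · R2'/(R1 + R2') = 38.7 × 8.968/11.05 = 31.41 V.

V_out ≈ 31.4 V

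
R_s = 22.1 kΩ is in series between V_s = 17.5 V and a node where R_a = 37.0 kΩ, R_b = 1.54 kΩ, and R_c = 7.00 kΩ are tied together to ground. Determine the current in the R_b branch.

I ≈ 0.595 mA

Parallel bank: R_p = 1/(1/37.0 + 1/1.54 + 1/7.00) = 1.221 kΩ.
V_A by voltage divider: V_A = 17.5 × 1.221/(22.1 + 1.221) = 0.9160 V.
I(R_b) = V_A / R_b = 0.9160/1.54 = 0.5948 mA.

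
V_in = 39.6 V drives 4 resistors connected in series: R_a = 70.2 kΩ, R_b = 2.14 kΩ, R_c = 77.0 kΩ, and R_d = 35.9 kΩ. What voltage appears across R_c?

ΣR = 70.2 + 2.14 + 77.0 + 35.9 = 185.2 kΩ.
Voltage divider: V = V_in · (77.00 / 185.2) = 39.6 × 0.4157 = 16.46 V.

V ≈ 16.5 V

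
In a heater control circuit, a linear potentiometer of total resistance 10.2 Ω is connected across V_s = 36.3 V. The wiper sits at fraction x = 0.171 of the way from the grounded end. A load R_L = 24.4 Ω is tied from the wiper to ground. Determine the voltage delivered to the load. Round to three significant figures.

V_out ≈ 5.86 V

The pot divides into 8.456 Ω above the wiper and 1.744 Ω below.
Lower segment in parallel with the load: 1.744 ‖ 24.4 = 1.628 Ω.
V_out = 36.3 × 1.628/(8.456 + 1.628) = 5.860 V.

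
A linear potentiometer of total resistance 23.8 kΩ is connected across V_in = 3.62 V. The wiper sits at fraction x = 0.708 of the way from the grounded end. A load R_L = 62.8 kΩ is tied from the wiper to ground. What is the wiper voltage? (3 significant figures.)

V_out ≈ 2.38 V

Lower segment x·R_p = 16.85 kΩ; upper segment (1−x)·R_p = 6.950 kΩ.
(x·R_p) ‖ R_L = 13.29 kΩ.
Loaded-divider output: V_out = 3.62 × 0.6566 = 2.377 V.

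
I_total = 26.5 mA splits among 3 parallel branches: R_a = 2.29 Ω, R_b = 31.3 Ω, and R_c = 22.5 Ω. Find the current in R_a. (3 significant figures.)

Conductances: ΣG = 1/2.29 + 1/31.3 + 1/22.5 = 0.5131 (1/Ω).
R_a takes the fraction G_k/ΣG = 0.4367/0.5131 = 0.8511, so I = 26.5 × 0.8511 = 22.55 mA.

I ≈ 22.6 mA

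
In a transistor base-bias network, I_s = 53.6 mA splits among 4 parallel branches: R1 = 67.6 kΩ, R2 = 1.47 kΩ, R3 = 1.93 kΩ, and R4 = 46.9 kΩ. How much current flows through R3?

I ≈ 22.5 mA

Conductances: ΣG = 1/67.6 + 1/1.47 + 1/1.93 + 1/46.9 = 1.235 (1/kΩ).
By the current-divider rule, I = I_s · G_k/ΣG = 53.6 × 0.4197 = 22.50 mA.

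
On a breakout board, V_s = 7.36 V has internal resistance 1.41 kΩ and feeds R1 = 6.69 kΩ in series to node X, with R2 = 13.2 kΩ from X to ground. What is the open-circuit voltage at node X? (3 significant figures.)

R1' = 1.41 + 6.69 = 8.100 kΩ (source resistance + R1).
With X open, the divider is unloaded: V_th = 7.36 × 13.2/21.30 = 4.561 V.

V_th ≈ 4.56 V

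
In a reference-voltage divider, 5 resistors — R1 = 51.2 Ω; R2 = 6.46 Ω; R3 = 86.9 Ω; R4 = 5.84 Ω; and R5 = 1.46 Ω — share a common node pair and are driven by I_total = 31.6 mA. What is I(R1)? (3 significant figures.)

I ≈ 0.592 mA

Total conductance ΣG = 1/51.2 + 1/6.46 + 1/86.9 + 1/5.84 + 1/1.46 = 1.042 (units of 1/Ω).
R1 takes the fraction G_k/ΣG = 0.01953/1.042 = 0.01874, so I = 31.6 × 0.01874 = 0.5923 mA.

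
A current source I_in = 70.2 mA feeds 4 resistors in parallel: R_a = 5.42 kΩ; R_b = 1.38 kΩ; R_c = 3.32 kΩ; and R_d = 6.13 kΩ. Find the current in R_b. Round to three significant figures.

I ≈ 37.0 mA

Conductances: ΣG = 1/5.42 + 1/1.38 + 1/3.32 + 1/6.13 = 1.373 (1/kΩ).
Current divider: I(R_b) = I_in · G_k/ΣG = 70.2 × (0.7246/1.373) = 70.2 × 0.5276 = 37.04 mA.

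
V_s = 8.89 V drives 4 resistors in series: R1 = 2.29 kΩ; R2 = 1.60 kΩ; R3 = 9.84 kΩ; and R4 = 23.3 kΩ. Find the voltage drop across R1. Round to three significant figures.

Total series resistance ΣR = 2.29 + 1.60 + 9.84 + 23.3 = 37.03 kΩ.
Voltage divider: V = V_s · (2.290 / 37.03) = 8.89 × 0.06184 = 0.5498 V.

V ≈ 0.550 V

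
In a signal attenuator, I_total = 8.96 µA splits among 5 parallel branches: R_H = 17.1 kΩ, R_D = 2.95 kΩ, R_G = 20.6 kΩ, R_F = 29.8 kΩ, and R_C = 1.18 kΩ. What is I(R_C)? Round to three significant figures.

Conductances: ΣG = 1/17.1 + 1/2.95 + 1/20.6 + 1/29.8 + 1/1.18 = 1.327 (1/kΩ).
R_C takes the fraction G_k/ΣG = 0.8475/1.327 = 0.6386, so I = 8.96 × 0.6386 = 5.722 µA.

I ≈ 5.72 µA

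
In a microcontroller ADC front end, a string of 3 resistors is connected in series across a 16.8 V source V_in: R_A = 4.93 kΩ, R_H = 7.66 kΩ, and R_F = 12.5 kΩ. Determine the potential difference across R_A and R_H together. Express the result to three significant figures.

V ≈ 8.43 V

Series total: ΣR = 4.93 + 7.66 + 12.5 = 25.09 kΩ.
R_{R_A..R_H} = 4.93 + 7.66 = 12.59 kΩ.
By the voltage-divider rule, V = 16.8 × 12.59/25.09 = 8.430 V.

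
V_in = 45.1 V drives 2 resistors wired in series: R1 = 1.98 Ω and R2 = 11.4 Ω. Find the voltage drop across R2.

Total series resistance ΣR = 1.98 + 11.4 = 13.38 Ω.
V = V_in · R/ΣR = 45.1 × 0.8520 = 38.43 V.

V ≈ 38.4 V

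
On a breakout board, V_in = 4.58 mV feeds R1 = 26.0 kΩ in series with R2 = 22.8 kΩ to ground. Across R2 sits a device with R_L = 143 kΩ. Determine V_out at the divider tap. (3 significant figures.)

The load sits in parallel with R2, giving an effective lower resistance R2' = R2·R_L/(R2+R_L) = 19.66 kΩ.
Voltage divider with the loaded lower leg: V_out = 4.58 × 19.66/(26.0 + 19.66) = 4.58 × 0.4306 = 1.972 mV.

V_out ≈ 1.97 mV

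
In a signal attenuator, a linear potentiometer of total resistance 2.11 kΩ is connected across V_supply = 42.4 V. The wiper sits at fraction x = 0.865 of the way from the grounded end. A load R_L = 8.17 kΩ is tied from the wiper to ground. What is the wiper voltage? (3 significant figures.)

V_out ≈ 35.6 V

The pot divides into 0.2848 kΩ above the wiper and 1.825 kΩ below.
R_L loads the lower segment: effective lower R = 1.492 kΩ.
Then V_out = V_supply · 1.492/(0.2848 + 1.492) = 35.60 V.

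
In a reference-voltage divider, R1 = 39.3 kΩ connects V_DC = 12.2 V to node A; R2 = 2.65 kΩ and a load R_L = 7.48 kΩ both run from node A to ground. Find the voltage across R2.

V_out ≈ 0.579 V

First combine the lower leg with the load: R2 ‖ R_L = 1.957 kΩ.
Now apply the divider: V_out = 12.2 × 0.04743 = 0.5786 V.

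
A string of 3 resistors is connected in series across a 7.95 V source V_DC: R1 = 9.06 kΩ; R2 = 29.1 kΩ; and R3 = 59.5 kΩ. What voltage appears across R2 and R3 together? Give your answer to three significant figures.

ΣR = 9.06 + 29.1 + 59.5 = 97.66 kΩ.
R_{R2..R3} = 29.1 + 59.5 = 88.60 kΩ.
Voltage divider: V = V_DC · (88.60 / 97.66) = 7.95 × 0.9072 = 7.212 V.

V ≈ 7.21 V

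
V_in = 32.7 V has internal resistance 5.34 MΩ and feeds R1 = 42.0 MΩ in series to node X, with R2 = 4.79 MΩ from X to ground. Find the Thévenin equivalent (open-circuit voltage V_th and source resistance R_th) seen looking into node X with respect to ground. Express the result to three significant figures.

V_th ≈ 3.00 V, R_th ≈ 4.35 MΩ

R1' = 5.34 + 42.0 = 47.34 MΩ (source resistance + R1).
Open-circuit (no load on X): V_th = V_in · R2/(R1' + R2) = 32.7 × 4.79/(47.34 + 4.79) = 3.005 V.
Looking into X with the source shorted: R_th = R1'·R2/(R1'+R2) = 47.34 × 4.79/52.13 = 4.350 MΩ.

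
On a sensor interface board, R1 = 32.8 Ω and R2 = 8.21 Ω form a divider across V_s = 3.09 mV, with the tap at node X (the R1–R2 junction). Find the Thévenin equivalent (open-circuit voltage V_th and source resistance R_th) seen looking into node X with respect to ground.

V_th ≈ 0.619 mV, R_th ≈ 6.57 Ω

With X open, the divider is unloaded: V_th = 3.09 × 8.21/41.01 = 0.6186 mV.
Looking into X with the source shorted: R_th = R1·R2/(R1+R2) = 32.80 × 8.21/41.01 = 6.566 Ω.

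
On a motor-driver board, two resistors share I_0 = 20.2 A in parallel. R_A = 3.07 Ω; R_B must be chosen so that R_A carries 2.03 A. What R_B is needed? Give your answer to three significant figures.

R_B ≈ 0.343 Ω

The fraction through R_A equals R_B/(R_A+R_B).
With f = 0.1005, R_B = R_A · f/(1−f) = 3.07 × 0.1117 = 0.3430 Ω.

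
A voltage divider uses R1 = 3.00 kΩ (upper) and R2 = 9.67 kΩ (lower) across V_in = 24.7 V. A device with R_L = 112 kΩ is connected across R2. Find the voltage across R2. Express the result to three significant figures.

R2 ‖ R_L = (9.67 × 112)/(9.67 + 112) = 8.901 kΩ.
Then V_out = V_in · R2'/(R1 + R2') = 24.7 × 8.901/11.90 = 18.47 V.
(Unloaded it would be 18.9 V; the load pulls it down.)

V_out ≈ 18.5 V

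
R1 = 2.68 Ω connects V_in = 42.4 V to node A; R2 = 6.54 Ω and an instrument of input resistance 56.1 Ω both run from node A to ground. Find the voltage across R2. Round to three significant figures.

First combine the lower leg with the load: R2 ‖ R_L = 5.857 Ω.
Voltage divider with the loaded lower leg: V_out = 42.4 × 5.857/(2.68 + 5.857) = 42.4 × 0.6861 = 29.09 V.

V_out ≈ 29.1 V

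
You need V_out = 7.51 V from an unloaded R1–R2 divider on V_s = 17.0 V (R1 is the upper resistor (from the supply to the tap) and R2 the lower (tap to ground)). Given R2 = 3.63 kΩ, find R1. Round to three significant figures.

R1 ≈ 4.59 kΩ

The divider ratio is R2/(R1+R2) = 7.51/17.0 = 0.4418.
So R1 = R2 · (V_s/V_out − 1) = 3.63 × (17.0/7.51 − 1) = 3.63 × 1.264 = 4.587 kΩ.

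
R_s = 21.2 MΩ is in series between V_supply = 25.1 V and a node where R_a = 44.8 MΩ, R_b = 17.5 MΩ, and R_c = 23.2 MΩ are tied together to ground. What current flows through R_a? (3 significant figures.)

I ≈ 0.156 µA

Combine the parallel branches: R_p = (1/44.8 + 1/17.5 + 1/23.2)⁻¹ = 8.159 MΩ.
Node voltage V_A = V_supply · R_p/(R_s + R_p) = 25.1 × 0.2779 = 6.975 V.
I(R_a) = V_A / R_a = 6.975/44.8 = 0.1557 µA.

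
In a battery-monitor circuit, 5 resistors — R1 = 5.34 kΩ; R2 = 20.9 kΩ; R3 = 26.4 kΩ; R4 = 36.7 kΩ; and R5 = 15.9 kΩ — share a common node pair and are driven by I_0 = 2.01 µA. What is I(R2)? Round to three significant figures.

Total conductance ΣG = 1/5.34 + 1/20.9 + 1/26.4 + 1/36.7 + 1/15.9 = 0.3631 (units of 1/kΩ).
By the current-divider rule, I = I_0 · G_k/ΣG = 2.01 × 0.1318 = 0.2648 µA.

I ≈ 0.265 µA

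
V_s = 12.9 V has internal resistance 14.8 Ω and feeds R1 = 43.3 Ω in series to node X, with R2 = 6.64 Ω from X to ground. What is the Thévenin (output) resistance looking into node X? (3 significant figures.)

R1' = 14.8 + 43.3 = 58.10 Ω (source resistance + R1).
Zeroing V_s shorts the top of R1' to ground, so R_th = R1' ‖ R2 = 5.959 Ω.

R_th ≈ 5.96 Ω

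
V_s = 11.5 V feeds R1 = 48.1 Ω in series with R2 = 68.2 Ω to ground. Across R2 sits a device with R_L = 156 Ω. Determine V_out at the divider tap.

The load sits in parallel with R2, giving an effective lower resistance R2' = R2·R_L/(R2+R_L) = 47.45 Ω.
Then V_out = V_s · R2'/(R1 + R2') = 11.5 × 47.45/95.55 = 5.711 V.

V_out ≈ 5.71 V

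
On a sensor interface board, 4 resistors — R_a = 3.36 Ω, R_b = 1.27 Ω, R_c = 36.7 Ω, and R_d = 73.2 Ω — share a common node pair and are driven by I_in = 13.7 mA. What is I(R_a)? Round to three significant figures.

ΣG = 1/3.36 + 1/1.27 + 1/36.7 + 1/73.2 = 1.126.
Current divider: I(R_a) = I_in · G_k/ΣG = 13.7 × (0.2976/1.126) = 13.7 × 0.2643 = 3.621 mA.

I ≈ 3.62 mA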